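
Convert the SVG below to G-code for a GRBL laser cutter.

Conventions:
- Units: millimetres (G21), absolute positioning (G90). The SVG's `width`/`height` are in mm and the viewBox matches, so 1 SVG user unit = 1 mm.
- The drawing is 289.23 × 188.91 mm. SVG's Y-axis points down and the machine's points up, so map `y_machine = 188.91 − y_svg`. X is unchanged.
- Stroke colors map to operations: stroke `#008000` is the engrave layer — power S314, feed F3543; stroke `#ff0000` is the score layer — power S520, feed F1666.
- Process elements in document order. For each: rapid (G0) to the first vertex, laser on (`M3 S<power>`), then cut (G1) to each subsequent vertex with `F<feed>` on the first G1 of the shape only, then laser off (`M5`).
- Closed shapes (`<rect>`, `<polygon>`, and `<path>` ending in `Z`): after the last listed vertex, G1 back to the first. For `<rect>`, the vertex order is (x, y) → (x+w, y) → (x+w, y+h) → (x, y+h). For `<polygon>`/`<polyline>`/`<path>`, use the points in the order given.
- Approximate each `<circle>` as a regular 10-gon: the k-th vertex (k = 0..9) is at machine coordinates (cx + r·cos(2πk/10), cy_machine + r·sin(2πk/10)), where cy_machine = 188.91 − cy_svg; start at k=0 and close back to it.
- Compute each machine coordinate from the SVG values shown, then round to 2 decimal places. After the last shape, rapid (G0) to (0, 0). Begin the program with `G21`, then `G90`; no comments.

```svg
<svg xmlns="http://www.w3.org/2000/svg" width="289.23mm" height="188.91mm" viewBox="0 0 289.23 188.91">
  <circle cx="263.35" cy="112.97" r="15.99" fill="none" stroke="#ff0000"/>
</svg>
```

1 u = 1 mm; y_m = 188.91 − y.

[1] `<circle>` circle, #ff0000→score S520 F1666: (279.34,75.94) → (276.29,85.34) → (268.29,91.15) → (258.41,91.15) → (250.41,85.34) → (247.36,75.94) → (250.41,66.54) → (258.41,60.73) → (268.29,60.73) → (276.29,66.54) → (279.34,75.94) (closed)

G21
G90
G0 X279.34 Y75.94
M3 S520
G1 X276.29 Y85.34 F1666
G1 X268.29 Y91.15
G1 X258.41 Y91.15
G1 X250.41 Y85.34
G1 X247.36 Y75.94
G1 X250.41 Y66.54
G1 X258.41 Y60.73
G1 X268.29 Y60.73
G1 X276.29 Y66.54
G1 X279.34 Y75.94
M5
G0 X0.00 Y0.00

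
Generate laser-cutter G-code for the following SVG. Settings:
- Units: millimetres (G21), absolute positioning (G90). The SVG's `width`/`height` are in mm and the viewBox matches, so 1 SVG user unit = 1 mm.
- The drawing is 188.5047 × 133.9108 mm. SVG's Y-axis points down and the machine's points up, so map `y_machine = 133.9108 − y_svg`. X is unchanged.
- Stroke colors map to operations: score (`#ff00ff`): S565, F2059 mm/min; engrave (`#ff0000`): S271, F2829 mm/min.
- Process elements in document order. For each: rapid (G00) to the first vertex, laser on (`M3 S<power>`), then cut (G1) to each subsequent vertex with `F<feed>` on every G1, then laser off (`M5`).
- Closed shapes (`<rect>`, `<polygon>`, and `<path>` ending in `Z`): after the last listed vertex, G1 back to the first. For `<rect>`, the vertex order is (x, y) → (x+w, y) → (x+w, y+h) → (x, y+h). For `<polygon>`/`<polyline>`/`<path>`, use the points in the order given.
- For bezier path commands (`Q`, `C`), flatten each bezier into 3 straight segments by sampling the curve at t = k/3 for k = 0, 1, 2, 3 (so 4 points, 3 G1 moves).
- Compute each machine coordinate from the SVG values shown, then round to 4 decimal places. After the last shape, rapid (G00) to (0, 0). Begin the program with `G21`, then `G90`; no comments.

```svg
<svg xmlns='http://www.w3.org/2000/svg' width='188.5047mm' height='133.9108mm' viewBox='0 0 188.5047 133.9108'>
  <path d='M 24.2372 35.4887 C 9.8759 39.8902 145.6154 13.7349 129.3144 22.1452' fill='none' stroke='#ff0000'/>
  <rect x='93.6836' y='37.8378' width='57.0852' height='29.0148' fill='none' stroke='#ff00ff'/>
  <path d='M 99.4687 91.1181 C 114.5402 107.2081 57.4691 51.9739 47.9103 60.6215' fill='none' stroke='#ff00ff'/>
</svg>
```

G21
G90
G00 X24.2372 Y98.4221
M3 S271
G1 X48.7191 Y101.7943 F2829
G1 X106.1257 Y111.0660 F2829
G1 X129.3144 Y111.7656 F2829
M5
G00 X93.6836 Y96.0730
M3 S565
G1 X150.7688 Y96.0730 F2059
G1 X150.7688 Y67.0582 F2059
G1 X93.6836 Y67.0582 F2059
G1 X93.6836 Y96.0730 F2059
M5
G00 X99.4687 Y42.7927
M3 S565
G1 X94.9243 Y45.4698 F2059
G1 X68.8749 Y65.6506 F2059
G1 X47.9103 Y73.2893 F2059
M5
G00 X0.0000 Y0.0000

viewBox `0 0 188.5047 133.9108` with mm width/height → 1 unit = 1 mm. Flip: y_m = 133.9108 − y_svg.

**Shape 1** — `<path>` cubic bezier, stroke `#ff0000` → engrave (S271, F2829). Control points (SVG): P0=(24.2372,35.4887), P1=(9.8759,39.8902), P2=(145.6154,13.7349), P3=(129.3144,22.1452); sampled at t=k/3. Machine vertices: (24.2372,98.4221) → (48.7191,101.7943) → (106.1257,111.0660) → (129.3144,111.7656). Open path.

**Shape 2** — `<rect>` rectangle, stroke `#ff00ff` → score (S565, F2059). Machine vertices: (93.6836,96.0730) → (150.7688,96.0730) → (150.7688,67.0582) → (93.6836,67.0582) → (93.6836,96.0730). Closed: final G1 returns to the first vertex.

**Shape 3** — `<path>` cubic bezier, stroke `#ff00ff` → score (S565, F2059). Control points (SVG): P0=(99.4687,91.1181), P1=(114.5402,107.2081), P2=(57.4691,51.9739), P3=(47.9103,60.6215); sampled at t=k/3. Machine vertices: (99.4687,42.7927) → (94.9243,45.4698) → (68.8749,65.6506) → (47.9103,73.2893). Open path.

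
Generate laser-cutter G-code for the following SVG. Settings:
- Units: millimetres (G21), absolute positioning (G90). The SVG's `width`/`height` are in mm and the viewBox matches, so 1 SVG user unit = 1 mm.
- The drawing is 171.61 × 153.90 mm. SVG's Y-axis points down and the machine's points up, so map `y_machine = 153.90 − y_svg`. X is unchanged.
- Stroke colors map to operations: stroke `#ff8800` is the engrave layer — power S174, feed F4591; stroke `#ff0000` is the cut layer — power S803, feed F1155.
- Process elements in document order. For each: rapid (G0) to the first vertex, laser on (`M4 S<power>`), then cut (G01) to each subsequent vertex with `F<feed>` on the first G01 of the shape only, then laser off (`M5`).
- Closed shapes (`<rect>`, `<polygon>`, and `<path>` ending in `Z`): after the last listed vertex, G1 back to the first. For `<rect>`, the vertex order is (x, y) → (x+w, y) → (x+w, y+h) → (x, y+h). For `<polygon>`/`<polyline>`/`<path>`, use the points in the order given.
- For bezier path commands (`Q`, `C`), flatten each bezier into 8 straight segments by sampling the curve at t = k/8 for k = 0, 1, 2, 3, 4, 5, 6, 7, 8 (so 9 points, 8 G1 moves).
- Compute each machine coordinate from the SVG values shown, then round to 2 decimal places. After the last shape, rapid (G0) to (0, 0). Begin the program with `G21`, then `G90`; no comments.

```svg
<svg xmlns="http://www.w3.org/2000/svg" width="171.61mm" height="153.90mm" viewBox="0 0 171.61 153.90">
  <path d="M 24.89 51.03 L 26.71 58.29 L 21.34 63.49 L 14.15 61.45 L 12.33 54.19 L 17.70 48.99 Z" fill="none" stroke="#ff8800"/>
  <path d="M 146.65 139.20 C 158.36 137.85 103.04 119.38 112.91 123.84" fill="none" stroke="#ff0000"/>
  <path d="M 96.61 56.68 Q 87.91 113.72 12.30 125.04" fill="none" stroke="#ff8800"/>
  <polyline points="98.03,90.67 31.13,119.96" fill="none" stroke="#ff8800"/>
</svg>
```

Since the viewBox matches the mm dimensions, user units are millimetres directly. The only transform is the Y-flip y_m = 153.90 − y_svg.

Shape 1 is a regular polygon drawn with `<path>`. Its stroke #ff8800 means engrave at S174, F4591. After flipping Y the toolpath is (24.89,102.87) → (26.71,95.61) → (21.34,90.41) → (14.15,92.45) → (12.33,99.71) → (17.70,104.91) → (24.89,102.87), returning to the start.

Shape 2 is a cubic bezier drawn with `<path>`. Its stroke #ff0000 means cut at S803, F1155. After flipping Y the toolpath is (146.65,14.70) → (148.16,15.93) → (144.93,18.30) → (138.52,21.33) → (130.47,24.56) → (122.34,27.52) → (115.66,29.73) → (112.01,30.74) → (112.91,30.06).

Shape 3 is a quadratic bezier drawn with `<path>`. Its stroke #ff8800 means engrave at S174, F4591. After flipping Y the toolpath is (96.61,97.22) → (93.39,83.67) → (88.08,71.56) → (80.68,60.87) → (71.18,51.61) → (59.60,43.78) → (45.92,37.38) → (30.16,32.40) → (12.30,28.86).

Shape 4 is a line segment drawn with `<polyline>`. Its stroke #ff8800 means engrave at S174, F4591. After flipping Y the toolpath is (98.03,63.23) → (31.13,33.94).

G21
G90
G0 X24.89 Y102.87
M4 S174
G01 X26.71 Y95.61 F4591
G01 X21.34 Y90.41
G01 X14.15 Y92.45
G01 X12.33 Y99.71
G01 X17.70 Y104.91
G01 X24.89 Y102.87
M5
G0 X146.65 Y14.70
M4 S803
G01 X148.16 Y15.93 F1155
G01 X144.93 Y18.30
G01 X138.52 Y21.33
G01 X130.47 Y24.56
G01 X122.34 Y27.52
G01 X115.66 Y29.73
G01 X112.01 Y30.74
G01 X112.91 Y30.06
M5
G0 X96.61 Y97.22
M4 S174
G01 X93.39 Y83.67 F4591
G01 X88.08 Y71.56
G01 X80.68 Y60.87
G01 X71.18 Y51.61
G01 X59.60 Y43.78
G01 X45.92 Y37.38
G01 X30.16 Y32.40
G01 X12.30 Y28.86
M5
G0 X98.03 Y63.23
M4 S174
G01 X31.13 Y33.94 F4591
M5
G0 X0.00 Y0.00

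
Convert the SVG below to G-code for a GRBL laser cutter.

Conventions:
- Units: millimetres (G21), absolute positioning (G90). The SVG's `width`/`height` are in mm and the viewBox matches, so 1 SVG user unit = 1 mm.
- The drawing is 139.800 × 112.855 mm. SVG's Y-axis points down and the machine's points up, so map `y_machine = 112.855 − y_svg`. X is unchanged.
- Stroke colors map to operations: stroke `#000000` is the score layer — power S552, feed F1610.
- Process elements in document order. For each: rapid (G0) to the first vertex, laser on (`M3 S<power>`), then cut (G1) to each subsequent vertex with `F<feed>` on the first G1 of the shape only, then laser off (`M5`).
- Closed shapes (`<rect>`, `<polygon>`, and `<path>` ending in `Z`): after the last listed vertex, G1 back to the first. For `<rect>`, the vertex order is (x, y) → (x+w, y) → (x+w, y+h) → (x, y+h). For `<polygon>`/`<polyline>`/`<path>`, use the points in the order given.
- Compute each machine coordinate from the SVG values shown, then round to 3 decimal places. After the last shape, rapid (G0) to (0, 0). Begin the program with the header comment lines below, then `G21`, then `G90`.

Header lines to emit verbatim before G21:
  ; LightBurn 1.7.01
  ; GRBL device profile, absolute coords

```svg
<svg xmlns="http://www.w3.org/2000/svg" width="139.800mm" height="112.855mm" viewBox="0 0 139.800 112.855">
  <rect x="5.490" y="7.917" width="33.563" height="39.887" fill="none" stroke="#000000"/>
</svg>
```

viewBox `0 0 139.800 112.855` with mm width/height → 1 unit = 1 mm. Flip: y_m = 112.855 − y_svg.

**Shape 1** — `<rect>` rectangle, stroke `#000000` → score (S552, F1610). Machine vertices: (5.490,104.938) → (39.053,104.938) → (39.053,65.051) → (5.490,65.051) → (5.490,104.938). Closed: final G1 returns to the first vertex.

; LightBurn 1.7.01
; GRBL device profile, absolute coords
G21
G90
G0 X5.490 Y104.938
M3 S552
G1 X39.053 Y104.938 F1610
G1 X39.053 Y65.051
G1 X5.490 Y65.051
G1 X5.490 Y104.938
M5
G0 X0.000 Y0.000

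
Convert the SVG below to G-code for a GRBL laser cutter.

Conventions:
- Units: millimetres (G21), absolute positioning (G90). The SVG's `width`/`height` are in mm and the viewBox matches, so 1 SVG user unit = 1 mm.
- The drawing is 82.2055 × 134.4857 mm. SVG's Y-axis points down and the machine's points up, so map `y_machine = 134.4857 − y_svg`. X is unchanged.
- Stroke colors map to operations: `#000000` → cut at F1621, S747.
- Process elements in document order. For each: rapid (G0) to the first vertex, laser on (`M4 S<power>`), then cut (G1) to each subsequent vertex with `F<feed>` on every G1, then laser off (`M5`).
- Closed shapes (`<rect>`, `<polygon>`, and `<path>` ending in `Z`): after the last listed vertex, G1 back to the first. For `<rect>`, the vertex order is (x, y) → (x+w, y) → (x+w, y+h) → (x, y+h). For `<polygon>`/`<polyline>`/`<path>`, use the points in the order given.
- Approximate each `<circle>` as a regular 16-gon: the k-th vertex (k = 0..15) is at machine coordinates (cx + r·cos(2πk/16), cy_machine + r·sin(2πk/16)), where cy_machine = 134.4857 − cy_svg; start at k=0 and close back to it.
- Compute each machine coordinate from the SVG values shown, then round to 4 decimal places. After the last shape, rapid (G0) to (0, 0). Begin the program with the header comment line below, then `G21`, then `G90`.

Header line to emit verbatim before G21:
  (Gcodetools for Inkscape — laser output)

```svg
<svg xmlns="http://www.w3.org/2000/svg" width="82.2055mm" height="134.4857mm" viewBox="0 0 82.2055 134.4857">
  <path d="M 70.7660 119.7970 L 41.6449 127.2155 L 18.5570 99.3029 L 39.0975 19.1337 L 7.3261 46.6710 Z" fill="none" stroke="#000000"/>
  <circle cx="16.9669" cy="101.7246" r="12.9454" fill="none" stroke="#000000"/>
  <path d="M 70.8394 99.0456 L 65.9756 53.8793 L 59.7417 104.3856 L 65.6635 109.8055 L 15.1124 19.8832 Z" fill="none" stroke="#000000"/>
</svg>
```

viewBox `0 0 82.2055 134.4857` with mm width/height → 1 unit = 1 mm. Flip: y_m = 134.4857 − y_svg.

**Shape 1** — `<path>` closed polygon, stroke `#000000` → cut (S747, F1621). Machine vertices: (70.7660,14.6887) → (41.6449,7.2702) → (18.5570,35.1828) → (39.0975,115.3520) → (7.3261,87.8147) → (70.7660,14.6887). Closed: final G1 returns to the first vertex.

**Shape 2** — `<circle>` circle, stroke `#000000` → cut (S747, F1621). Machine vertices: (29.9123,32.7611) → (28.9269,37.7151) → (26.1207,41.9149) → (21.9209,44.7211) → (16.9669,45.7065) → (12.0129,44.7211) → (7.8131,41.9149) → (5.0069,37.7151) → (4.0215,32.7611) → (5.0069,27.8071) → (7.8131,23.6073) → (12.0129,20.8011) → (16.9669,19.8157) → (21.9209,20.8011) → (26.1207,23.6073) → (28.9269,27.8071) → (29.9123,32.7611). Closed: final G1 returns to the first vertex.

**Shape 3** — `<path>` closed polygon, stroke `#000000` → cut (S747, F1621). Machine vertices: (70.8394,35.4401) → (65.9756,80.6064) → (59.7417,30.1001) → (65.6635,24.6802) → (15.1124,114.6025) → (70.8394,35.4401). Closed: final G1 returns to the first vertex.

(Gcodetools for Inkscape — laser output)
G21
G90
G0 X70.7660 Y14.6887
M4 S747
G1 X41.6449 Y7.2702 F1621
G1 X18.5570 Y35.1828 F1621
G1 X39.0975 Y115.3520 F1621
G1 X7.3261 Y87.8147 F1621
G1 X70.7660 Y14.6887 F1621
M5
G0 X29.9123 Y32.7611
M4 S747
G1 X28.9269 Y37.7151 F1621
G1 X26.1207 Y41.9149 F1621
G1 X21.9209 Y44.7211 F1621
G1 X16.9669 Y45.7065 F1621
G1 X12.0129 Y44.7211 F1621
G1 X7.8131 Y41.9149 F1621
G1 X5.0069 Y37.7151 F1621
G1 X4.0215 Y32.7611 F1621
G1 X5.0069 Y27.8071 F1621
G1 X7.8131 Y23.6073 F1621
G1 X12.0129 Y20.8011 F1621
G1 X16.9669 Y19.8157 F1621
G1 X21.9209 Y20.8011 F1621
G1 X26.1207 Y23.6073 F1621
G1 X28.9269 Y27.8071 F1621
G1 X29.9123 Y32.7611 F1621
M5
G0 X70.8394 Y35.4401
M4 S747
G1 X65.9756 Y80.6064 F1621
G1 X59.7417 Y30.1001 F1621
G1 X65.6635 Y24.6802 F1621
G1 X15.1124 Y114.6025 F1621
G1 X70.8394 Y35.4401 F1621
M5
G0 X0.0000 Y0.0000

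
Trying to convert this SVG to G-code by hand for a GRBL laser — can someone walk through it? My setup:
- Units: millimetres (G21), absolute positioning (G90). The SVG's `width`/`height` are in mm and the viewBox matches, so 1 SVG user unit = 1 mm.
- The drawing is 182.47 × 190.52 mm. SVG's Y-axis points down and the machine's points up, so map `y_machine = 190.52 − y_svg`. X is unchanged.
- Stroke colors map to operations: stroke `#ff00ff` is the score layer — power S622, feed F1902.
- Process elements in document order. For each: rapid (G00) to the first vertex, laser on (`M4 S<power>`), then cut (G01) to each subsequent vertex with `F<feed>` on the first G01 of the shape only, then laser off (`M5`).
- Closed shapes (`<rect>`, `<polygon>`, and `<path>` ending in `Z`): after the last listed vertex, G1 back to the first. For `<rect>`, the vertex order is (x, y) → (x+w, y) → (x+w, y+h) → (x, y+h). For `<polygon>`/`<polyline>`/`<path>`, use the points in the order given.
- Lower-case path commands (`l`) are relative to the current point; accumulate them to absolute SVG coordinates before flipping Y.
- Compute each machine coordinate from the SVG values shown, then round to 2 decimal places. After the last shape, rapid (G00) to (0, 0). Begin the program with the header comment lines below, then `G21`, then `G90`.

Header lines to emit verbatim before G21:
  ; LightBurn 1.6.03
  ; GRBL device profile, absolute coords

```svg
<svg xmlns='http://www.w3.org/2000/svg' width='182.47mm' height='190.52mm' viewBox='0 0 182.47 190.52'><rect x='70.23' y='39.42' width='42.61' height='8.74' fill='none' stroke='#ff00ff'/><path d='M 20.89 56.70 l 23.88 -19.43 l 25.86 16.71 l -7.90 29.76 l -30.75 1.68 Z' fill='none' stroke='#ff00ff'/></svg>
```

Since the viewBox matches the mm dimensions, user units are millimetres directly. The only transform is the Y-flip y_m = 190.52 − y_svg.

Shape 1 is a rectangle drawn with `<rect>`. Its stroke #ff00ff means score at S622, F1902. After flipping Y the toolpath is (70.23,151.10) → (112.84,151.10) → (112.84,142.36) → (70.23,142.36) → (70.23,151.10), returning to the start.

Shape 2 is a regular polygon drawn with `<path>`. Its stroke #ff00ff means score at S622, F1902. After flipping Y the toolpath is (20.89,133.82) → (44.77,153.25) → (70.63,136.54) → (62.73,106.78) → (31.98,105.10) → (20.89,133.82), returning to the start.

; LightBurn 1.6.03
; GRBL device profile, absolute coords
G21
G90
G00 X70.23 Y151.10
M4 S622
G01 X112.84 Y151.10 F1902
G01 X112.84 Y142.36
G01 X70.23 Y142.36
G01 X70.23 Y151.10
M5
G00 X20.89 Y133.82
M4 S622
G01 X44.77 Y153.25 F1902
G01 X70.63 Y136.54
G01 X62.73 Y106.78
G01 X31.98 Y105.10
G01 X20.89 Y133.82
M5
G00 X0.00 Y0.00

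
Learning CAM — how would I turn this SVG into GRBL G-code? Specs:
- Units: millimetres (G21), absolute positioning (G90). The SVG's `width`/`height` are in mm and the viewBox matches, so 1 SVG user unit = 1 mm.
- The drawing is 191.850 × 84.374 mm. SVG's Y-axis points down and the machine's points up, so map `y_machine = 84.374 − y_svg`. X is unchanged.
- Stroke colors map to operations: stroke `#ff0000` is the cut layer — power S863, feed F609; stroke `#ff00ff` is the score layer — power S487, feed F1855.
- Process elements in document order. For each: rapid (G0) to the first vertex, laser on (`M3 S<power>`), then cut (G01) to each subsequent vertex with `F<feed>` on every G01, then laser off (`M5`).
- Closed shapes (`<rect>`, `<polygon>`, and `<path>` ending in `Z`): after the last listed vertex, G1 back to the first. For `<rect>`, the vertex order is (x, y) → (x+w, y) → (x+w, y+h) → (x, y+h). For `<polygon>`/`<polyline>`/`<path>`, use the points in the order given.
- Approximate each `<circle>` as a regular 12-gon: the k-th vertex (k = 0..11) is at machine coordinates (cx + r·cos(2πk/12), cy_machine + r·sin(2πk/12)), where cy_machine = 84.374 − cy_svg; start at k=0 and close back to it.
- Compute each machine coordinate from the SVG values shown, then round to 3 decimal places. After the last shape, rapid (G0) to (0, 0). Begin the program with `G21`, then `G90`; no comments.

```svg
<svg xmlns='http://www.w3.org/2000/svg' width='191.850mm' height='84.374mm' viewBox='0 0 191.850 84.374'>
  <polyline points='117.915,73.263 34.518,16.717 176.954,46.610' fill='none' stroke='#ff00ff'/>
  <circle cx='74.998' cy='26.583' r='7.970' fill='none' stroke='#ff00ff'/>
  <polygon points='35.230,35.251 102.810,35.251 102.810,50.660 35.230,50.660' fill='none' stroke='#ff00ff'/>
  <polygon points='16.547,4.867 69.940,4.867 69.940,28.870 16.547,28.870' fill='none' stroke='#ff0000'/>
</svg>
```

1 u = 1 mm; y_m = 84.374 − y.

[1] `<polyline>` open polyline, #ff00ff→score S487 F1855: (117.915,11.111) → (34.518,67.657) → (176.954,37.764)

[2] `<circle>` circle, #ff00ff→score S487 F1855: (82.968,57.791) → (81.900,61.776) → (78.983,64.693) → (74.998,65.761) → (71.013,64.693) → (68.096,61.776) → (67.028,57.791) → (68.096,53.806) → (71.013,50.889) → (74.998,49.821) → (78.983,50.889) → (81.900,53.806) → (82.968,57.791) (closed)

[3] `<polygon>` rectangle, #ff00ff→score S487 F1855: (35.230,49.123) → (102.810,49.123) → (102.810,33.714) → (35.230,33.714) → (35.230,49.123) (closed)

[4] `<polygon>` rectangle, #ff0000→cut S863 F609: (16.547,79.507) → (69.940,79.507) → (69.940,55.504) → (16.547,55.504) → (16.547,79.507) (closed)

G21
G90
G0 X117.915 Y11.111
M3 S487
G01 X34.518 Y67.657 F1855
G01 X176.954 Y37.764 F1855
M5
G0 X82.968 Y57.791
M3 S487
G01 X81.900 Y61.776 F1855
G01 X78.983 Y64.693 F1855
G01 X74.998 Y65.761 F1855
G01 X71.013 Y64.693 F1855
G01 X68.096 Y61.776 F1855
G01 X67.028 Y57.791 F1855
G01 X68.096 Y53.806 F1855
G01 X71.013 Y50.889 F1855
G01 X74.998 Y49.821 F1855
G01 X78.983 Y50.889 F1855
G01 X81.900 Y53.806 F1855
G01 X82.968 Y57.791 F1855
M5
G0 X35.230 Y49.123
M3 S487
G01 X102.810 Y49.123 F1855
G01 X102.810 Y33.714 F1855
G01 X35.230 Y33.714 F1855
G01 X35.230 Y49.123 F1855
M5
G0 X16.547 Y79.507
M3 S863
G01 X69.940 Y79.507 F609
G01 X69.940 Y55.504 F609
G01 X16.547 Y55.504 F609
G01 X16.547 Y79.507 F609
M5
G0 X0.000 Y0.000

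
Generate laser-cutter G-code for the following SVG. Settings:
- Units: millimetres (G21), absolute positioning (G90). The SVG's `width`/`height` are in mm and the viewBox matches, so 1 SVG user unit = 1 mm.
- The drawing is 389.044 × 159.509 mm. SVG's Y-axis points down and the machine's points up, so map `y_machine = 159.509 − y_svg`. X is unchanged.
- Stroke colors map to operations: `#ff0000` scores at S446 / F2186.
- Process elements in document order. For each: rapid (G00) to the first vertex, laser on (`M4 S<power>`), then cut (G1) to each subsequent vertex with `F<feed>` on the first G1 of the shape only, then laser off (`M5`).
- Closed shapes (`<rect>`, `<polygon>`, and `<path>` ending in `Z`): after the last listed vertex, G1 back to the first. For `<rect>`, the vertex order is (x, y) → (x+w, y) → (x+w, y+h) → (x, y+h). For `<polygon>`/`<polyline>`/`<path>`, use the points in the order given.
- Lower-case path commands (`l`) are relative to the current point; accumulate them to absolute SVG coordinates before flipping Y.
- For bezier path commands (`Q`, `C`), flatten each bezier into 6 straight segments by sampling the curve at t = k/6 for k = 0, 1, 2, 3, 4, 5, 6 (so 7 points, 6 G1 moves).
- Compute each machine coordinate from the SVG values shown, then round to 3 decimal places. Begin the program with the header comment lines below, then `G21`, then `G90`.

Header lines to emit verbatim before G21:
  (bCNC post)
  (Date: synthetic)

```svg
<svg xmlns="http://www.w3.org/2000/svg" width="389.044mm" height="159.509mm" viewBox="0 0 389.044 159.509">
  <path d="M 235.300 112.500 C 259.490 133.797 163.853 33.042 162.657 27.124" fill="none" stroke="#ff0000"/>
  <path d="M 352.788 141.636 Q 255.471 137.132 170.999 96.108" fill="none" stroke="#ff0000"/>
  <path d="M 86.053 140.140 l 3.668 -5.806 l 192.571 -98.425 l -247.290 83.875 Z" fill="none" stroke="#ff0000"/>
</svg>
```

1 u = 1 mm; y_m = 159.509 − y.

[1] `<path>` cubic bezier, #ff0000→score S446 F2186: (235.300,47.009) → (238.401,45.527) → (227.484,58.363) → (208.498,79.491) → (187.397,102.888) → (170.133,122.527) → (162.657,132.385)

[2] `<path>` quadratic bezier, #ff0000→score S446 F2186: (352.788,17.873) → (320.706,20.389) → (289.337,24.933) → (258.682,31.507) → (228.741,40.109) → (199.513,50.741) → (170.999,63.401)

[3] `<path>` closed polygon, #ff0000→score S446 F2186: (86.053,19.369) → (89.721,25.175) → (282.292,123.600) → (35.002,39.725) → (86.053,19.369) (closed)

(bCNC post)
(Date: synthetic)
G21
G90
G00 X235.300 Y47.009
M4 S446
G1 X238.401 Y45.527 F2186
G1 X227.484 Y58.363
G1 X208.498 Y79.491
G1 X187.397 Y102.888
G1 X170.133 Y122.527
G1 X162.657 Y132.385
M5
G00 X352.788 Y17.873
M4 S446
G1 X320.706 Y20.389 F2186
G1 X289.337 Y24.933
G1 X258.682 Y31.507
G1 X228.741 Y40.109
G1 X199.513 Y50.741
G1 X170.999 Y63.401
M5
G00 X86.053 Y19.369
M4 S446
G1 X89.721 Y25.175 F2186
G1 X282.292 Y123.600
G1 X35.002 Y39.725
G1 X86.053 Y19.369
M5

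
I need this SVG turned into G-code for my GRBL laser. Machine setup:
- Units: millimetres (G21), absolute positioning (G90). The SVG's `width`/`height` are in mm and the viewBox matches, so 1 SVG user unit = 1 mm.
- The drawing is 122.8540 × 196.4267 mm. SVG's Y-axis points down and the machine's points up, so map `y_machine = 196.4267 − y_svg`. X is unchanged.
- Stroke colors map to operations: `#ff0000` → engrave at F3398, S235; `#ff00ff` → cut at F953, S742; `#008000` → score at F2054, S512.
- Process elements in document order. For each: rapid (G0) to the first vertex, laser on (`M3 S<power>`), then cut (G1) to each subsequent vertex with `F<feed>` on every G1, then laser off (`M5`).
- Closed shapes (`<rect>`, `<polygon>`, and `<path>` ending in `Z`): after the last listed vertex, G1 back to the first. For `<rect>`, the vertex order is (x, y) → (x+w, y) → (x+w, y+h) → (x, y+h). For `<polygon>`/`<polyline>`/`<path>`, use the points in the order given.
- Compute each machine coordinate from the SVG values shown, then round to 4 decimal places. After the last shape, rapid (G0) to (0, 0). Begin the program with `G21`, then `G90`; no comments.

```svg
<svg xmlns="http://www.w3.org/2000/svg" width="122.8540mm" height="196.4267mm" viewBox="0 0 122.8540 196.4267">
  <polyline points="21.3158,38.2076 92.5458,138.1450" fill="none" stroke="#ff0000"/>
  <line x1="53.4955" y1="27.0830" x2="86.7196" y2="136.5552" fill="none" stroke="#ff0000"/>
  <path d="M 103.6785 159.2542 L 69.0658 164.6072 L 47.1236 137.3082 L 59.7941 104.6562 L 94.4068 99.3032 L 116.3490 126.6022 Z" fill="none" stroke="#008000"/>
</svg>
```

viewBox `0 0 122.8540 196.4267` with mm width/height → 1 unit = 1 mm. Flip: y_m = 196.4267 − y_svg.

**Shape 1** — `<polyline>` line segment, stroke `#ff0000` → engrave (S235, F3398). Machine vertices: (21.3158,158.2191) → (92.5458,58.2817). Open path.

**Shape 2** — `<line>` line segment, stroke `#ff0000` → engrave (S235, F3398). Machine vertices: (53.4955,169.3437) → (86.7196,59.8715). Open path.

**Shape 3** — `<path>` regular polygon, stroke `#008000` → score (S512, F2054). Machine vertices: (103.6785,37.1725) → (69.0658,31.8195) → (47.1236,59.1185) → (59.7941,91.7705) → (94.4068,97.1235) → (116.3490,69.8245) → (103.6785,37.1725). Closed: final G1 returns to the first vertex.

G21
G90
G0 X21.3158 Y158.2191
M3 S235
G1 X92.5458 Y58.2817 F3398
M5
G0 X53.4955 Y169.3437
M3 S235
G1 X86.7196 Y59.8715 F3398
M5
G0 X103.6785 Y37.1725
M3 S512
G1 X69.0658 Y31.8195 F2054
G1 X47.1236 Y59.1185 F2054
G1 X59.7941 Y91.7705 F2054
G1 X94.4068 Y97.1235 F2054
G1 X116.3490 Y69.8245 F2054
G1 X103.6785 Y37.1725 F2054
M5
G0 X0.0000 Y0.0000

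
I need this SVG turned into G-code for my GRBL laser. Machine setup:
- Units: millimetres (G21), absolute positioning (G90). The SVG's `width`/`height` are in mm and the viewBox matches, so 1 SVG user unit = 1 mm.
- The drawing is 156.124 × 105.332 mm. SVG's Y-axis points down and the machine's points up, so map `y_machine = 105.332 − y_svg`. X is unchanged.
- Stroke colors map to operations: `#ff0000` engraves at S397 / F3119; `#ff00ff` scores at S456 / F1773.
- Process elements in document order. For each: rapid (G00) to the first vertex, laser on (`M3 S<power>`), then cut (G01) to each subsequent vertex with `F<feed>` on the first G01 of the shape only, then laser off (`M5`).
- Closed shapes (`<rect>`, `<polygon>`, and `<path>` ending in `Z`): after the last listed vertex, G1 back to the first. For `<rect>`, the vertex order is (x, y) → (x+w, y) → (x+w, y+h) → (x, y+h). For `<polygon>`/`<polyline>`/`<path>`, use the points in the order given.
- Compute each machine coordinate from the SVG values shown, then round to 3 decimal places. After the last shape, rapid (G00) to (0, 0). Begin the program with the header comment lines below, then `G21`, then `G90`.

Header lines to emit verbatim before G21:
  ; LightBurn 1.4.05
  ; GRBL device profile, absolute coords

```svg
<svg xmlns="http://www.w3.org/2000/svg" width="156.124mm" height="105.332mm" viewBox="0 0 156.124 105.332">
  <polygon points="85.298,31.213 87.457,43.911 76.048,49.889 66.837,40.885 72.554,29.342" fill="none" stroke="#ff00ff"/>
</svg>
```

Since the viewBox matches the mm dimensions, user units are millimetres directly. The only transform is the Y-flip y_m = 105.332 − y_svg.

Shape 1 is a regular polygon drawn with `<polygon>`. Its stroke #ff00ff means score at S456, F1773. After flipping Y the toolpath is (85.298,74.119) → (87.457,61.421) → (76.048,55.443) → (66.837,64.447) → (72.554,75.990) → (85.298,74.119), returning to the start.

; LightBurn 1.4.05
; GRBL device profile, absolute coords
G21
G90
G00 X85.298 Y74.119
M3 S456
G01 X87.457 Y61.421 F1773
G01 X76.048 Y55.443
G01 X66.837 Y64.447
G01 X72.554 Y75.990
G01 X85.298 Y74.119
M5
G00 X0.000 Y0.000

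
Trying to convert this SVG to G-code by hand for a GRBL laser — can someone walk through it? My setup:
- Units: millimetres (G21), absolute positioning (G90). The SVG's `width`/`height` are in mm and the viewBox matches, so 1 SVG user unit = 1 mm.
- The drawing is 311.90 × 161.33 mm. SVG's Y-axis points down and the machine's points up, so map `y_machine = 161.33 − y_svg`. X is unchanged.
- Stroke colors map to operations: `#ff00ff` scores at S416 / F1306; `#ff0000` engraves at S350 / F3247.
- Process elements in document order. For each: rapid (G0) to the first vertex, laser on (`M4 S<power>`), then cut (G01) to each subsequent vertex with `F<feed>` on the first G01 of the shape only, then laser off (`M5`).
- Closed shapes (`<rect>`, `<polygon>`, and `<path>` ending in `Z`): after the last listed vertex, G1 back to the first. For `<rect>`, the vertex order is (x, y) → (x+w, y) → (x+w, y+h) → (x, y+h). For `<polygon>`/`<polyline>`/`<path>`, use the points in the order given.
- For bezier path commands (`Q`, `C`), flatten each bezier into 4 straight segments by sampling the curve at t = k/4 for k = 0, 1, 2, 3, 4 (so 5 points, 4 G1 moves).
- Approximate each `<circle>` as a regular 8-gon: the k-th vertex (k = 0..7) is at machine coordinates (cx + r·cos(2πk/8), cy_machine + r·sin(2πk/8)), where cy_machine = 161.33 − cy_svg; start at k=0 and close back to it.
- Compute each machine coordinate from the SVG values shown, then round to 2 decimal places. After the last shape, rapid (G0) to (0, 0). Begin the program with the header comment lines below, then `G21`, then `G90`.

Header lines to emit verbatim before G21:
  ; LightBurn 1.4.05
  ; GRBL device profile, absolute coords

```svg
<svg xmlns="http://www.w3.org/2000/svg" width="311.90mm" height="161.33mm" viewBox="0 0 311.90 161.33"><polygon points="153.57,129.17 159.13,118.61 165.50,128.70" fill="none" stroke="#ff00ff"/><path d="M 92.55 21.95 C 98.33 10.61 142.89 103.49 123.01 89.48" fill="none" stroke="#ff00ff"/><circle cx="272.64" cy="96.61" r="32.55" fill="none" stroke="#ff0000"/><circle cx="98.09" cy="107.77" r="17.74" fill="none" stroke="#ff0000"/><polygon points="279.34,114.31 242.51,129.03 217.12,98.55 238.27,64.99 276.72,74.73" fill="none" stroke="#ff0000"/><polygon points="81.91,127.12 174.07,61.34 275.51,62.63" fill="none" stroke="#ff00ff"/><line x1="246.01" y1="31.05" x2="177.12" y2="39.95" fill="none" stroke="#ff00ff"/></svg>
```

1 u = 1 mm; y_m = 161.33 − y.

[1] `<polygon>` regular polygon, #ff00ff→score S416 F1306: (153.57,32.16) → (159.13,42.72) → (165.50,32.63) → (153.57,32.16) (closed)

[2] `<path>` cubic bezier, #ff00ff→score S416 F1306: (92.55,139.38) → (102.54,131.64) → (117.40,104.61) → (127.45,78.09) → (123.01,71.85)

[3] `<circle>` circle, #ff0000→engrave S350 F3247: (305.19,64.72) → (295.66,87.74) → (272.64,97.27) → (249.62,87.74) → (240.09,64.72) → (249.62,41.70) → (272.64,32.17) → (295.66,41.70) → (305.19,64.72) (closed)

[4] `<circle>` circle, #ff0000→engrave S350 F3247: (115.83,53.56) → (110.63,66.10) → (98.09,71.30) → (85.55,66.10) → (80.35,53.56) → (85.55,41.02) → (98.09,35.82) → (110.63,41.02) → (115.83,53.56) (closed)

[5] `<polygon>` regular polygon, #ff0000→engrave S350 F3247: (279.34,47.02) → (242.51,32.30) → (217.12,62.78) → (238.27,96.34) → (276.72,86.60) → (279.34,47.02) (closed)

[6] `<polygon>` closed polygon, #ff00ff→score S416 F1306: (81.91,34.21) → (174.07,99.99) → (275.51,98.70) → (81.91,34.21) (closed)

[7] `<line>` line segment, #ff00ff→score S416 F1306: (246.01,130.28) → (177.12,121.38)

; LightBurn 1.4.05
; GRBL device profile, absolute coords
G21
G90
G0 X153.57 Y32.16
M4 S416
G01 X159.13 Y42.72 F1306
G01 X165.50 Y32.63
G01 X153.57 Y32.16
M5
G0 X92.55 Y139.38
M4 S416
G01 X102.54 Y131.64 F1306
G01 X117.40 Y104.61
G01 X127.45 Y78.09
G01 X123.01 Y71.85
M5
G0 X305.19 Y64.72
M4 S350
G01 X295.66 Y87.74 F3247
G01 X272.64 Y97.27
G01 X249.62 Y87.74
G01 X240.09 Y64.72
G01 X249.62 Y41.70
G01 X272.64 Y32.17
G01 X295.66 Y41.70
G01 X305.19 Y64.72
M5
G0 X115.83 Y53.56
M4 S350
G01 X110.63 Y66.10 F3247
G01 X98.09 Y71.30
G01 X85.55 Y66.10
G01 X80.35 Y53.56
G01 X85.55 Y41.02
G01 X98.09 Y35.82
G01 X110.63 Y41.02
G01 X115.83 Y53.56
M5
G0 X279.34 Y47.02
M4 S350
G01 X242.51 Y32.30 F3247
G01 X217.12 Y62.78
G01 X238.27 Y96.34
G01 X276.72 Y86.60
G01 X279.34 Y47.02
M5
G0 X81.91 Y34.21
M4 S416
G01 X174.07 Y99.99 F1306
G01 X275.51 Y98.70
G01 X81.91 Y34.21
M5
G0 X246.01 Y130.28
M4 S416
G01 X177.12 Y121.38 F1306
M5
G0 X0.00 Y0.00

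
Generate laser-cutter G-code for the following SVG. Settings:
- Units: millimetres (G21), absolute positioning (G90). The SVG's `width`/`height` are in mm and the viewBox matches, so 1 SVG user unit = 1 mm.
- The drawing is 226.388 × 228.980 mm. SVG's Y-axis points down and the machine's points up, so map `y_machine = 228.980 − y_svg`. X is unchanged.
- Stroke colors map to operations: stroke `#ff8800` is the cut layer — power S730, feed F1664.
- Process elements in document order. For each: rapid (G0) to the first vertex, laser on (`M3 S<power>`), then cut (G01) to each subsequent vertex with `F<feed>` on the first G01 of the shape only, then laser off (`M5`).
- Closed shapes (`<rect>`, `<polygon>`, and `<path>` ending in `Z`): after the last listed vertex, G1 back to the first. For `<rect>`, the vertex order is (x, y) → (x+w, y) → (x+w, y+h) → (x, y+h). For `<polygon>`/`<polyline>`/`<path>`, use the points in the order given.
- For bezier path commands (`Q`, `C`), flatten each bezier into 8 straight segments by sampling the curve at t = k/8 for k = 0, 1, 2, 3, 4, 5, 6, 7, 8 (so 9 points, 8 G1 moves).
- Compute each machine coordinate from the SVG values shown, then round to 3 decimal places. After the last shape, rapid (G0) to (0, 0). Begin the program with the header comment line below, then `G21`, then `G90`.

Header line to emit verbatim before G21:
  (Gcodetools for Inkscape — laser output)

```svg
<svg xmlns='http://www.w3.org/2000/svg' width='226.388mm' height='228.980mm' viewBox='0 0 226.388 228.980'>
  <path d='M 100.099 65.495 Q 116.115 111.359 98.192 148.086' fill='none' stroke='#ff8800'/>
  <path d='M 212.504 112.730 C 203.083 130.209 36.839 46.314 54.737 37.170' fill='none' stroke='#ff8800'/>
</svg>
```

viewBox `0 0 226.388 228.980` with mm width/height → 1 unit = 1 mm. Flip: y_m = 228.980 − y_svg.

**Shape 1** — `<path>` quadratic bezier, stroke `#ff8800` → cut (S730, F1664). Control points (SVG): P0=(100.099,65.495), P1=(116.115,111.359), P2=(98.192,148.086); sampled at t=k/8. Machine vertices: (100.099,163.485) → (103.573,152.162) → (105.986,141.124) → (107.338,130.372) → (107.630,119.905) → (106.862,109.724) → (105.032,99.829) → (102.142,90.219) → (98.192,80.894). Open path.

**Shape 2** — `<path>` cubic bezier, stroke `#ff8800` → cut (S730, F1664). Control points (SVG): P0=(212.504,112.730), P1=(203.083,130.209), P2=(36.839,46.314), P3=(54.737,37.170); sampled at t=k/8. Machine vertices: (212.504,116.250) → (202.286,114.103) → (181.362,119.396) → (153.726,130.065) → (123.376,144.046) → (94.306,159.275) → (70.513,173.688) → (55.991,185.221) → (54.737,191.810). Open path.

(Gcodetools for Inkscape — laser output)
G21
G90
G0 X100.099 Y163.485
M3 S730
G01 X103.573 Y152.162 F1664
G01 X105.986 Y141.124
G01 X107.338 Y130.372
G01 X107.630 Y119.905
G01 X106.862 Y109.724
G01 X105.032 Y99.829
G01 X102.142 Y90.219
G01 X98.192 Y80.894
M5
G0 X212.504 Y116.250
M3 S730
G01 X202.286 Y114.103 F1664
G01 X181.362 Y119.396
G01 X153.726 Y130.065
G01 X123.376 Y144.046
G01 X94.306 Y159.275
G01 X70.513 Y173.688
G01 X55.991 Y185.221
G01 X54.737 Y191.810
M5
G0 X0.000 Y0.000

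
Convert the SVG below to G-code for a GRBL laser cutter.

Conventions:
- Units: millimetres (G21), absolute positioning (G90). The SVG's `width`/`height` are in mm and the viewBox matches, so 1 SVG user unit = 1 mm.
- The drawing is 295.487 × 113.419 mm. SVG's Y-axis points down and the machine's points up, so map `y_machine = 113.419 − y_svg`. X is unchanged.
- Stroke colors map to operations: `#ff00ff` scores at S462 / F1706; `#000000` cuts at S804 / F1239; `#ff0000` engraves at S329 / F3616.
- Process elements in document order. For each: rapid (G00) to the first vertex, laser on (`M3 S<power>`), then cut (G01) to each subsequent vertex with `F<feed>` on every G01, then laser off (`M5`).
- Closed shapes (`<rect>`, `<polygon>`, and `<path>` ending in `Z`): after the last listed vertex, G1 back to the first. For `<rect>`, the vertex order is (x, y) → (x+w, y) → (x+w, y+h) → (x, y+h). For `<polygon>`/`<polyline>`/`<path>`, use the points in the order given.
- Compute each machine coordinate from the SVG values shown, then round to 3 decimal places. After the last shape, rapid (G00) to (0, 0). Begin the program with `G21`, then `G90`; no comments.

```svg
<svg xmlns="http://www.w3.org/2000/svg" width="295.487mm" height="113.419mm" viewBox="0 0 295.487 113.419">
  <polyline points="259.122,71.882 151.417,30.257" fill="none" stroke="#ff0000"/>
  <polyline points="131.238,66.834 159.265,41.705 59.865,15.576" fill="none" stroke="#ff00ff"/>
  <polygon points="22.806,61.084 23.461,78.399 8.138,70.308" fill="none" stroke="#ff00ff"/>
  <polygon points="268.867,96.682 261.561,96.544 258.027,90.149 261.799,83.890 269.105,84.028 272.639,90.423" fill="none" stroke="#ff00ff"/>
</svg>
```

viewBox `0 0 295.487 113.419` with mm width/height → 1 unit = 1 mm. Flip: y_m = 113.419 − y_svg.

**Shape 1** — `<polyline>` line segment, stroke `#ff0000` → engrave (S329, F3616). Machine vertices: (259.122,41.537) → (151.417,83.162). Open path.

**Shape 2** — `<polyline>` open polyline, stroke `#ff00ff` → score (S462, F1706). Machine vertices: (131.238,46.585) → (159.265,71.714) → (59.865,97.843). Open path.

**Shape 3** — `<polygon>` regular polygon, stroke `#ff00ff` → score (S462, F1706). Machine vertices: (22.806,52.335) → (23.461,35.020) → (8.138,43.111) → (22.806,52.335). Closed: final G1 returns to the first vertex.

**Shape 4** — `<polygon>` regular polygon, stroke `#ff00ff` → score (S462, F1706). Machine vertices: (268.867,16.737) → (261.561,16.875) → (258.027,23.270) → (261.799,29.529) → (269.105,29.391) → (272.639,22.996) → (268.867,16.737). Closed: final G1 returns to the first vertex.

G21
G90
G00 X259.122 Y41.537
M3 S329
G01 X151.417 Y83.162 F3616
M5
G00 X131.238 Y46.585
M3 S462
G01 X159.265 Y71.714 F1706
G01 X59.865 Y97.843 F1706
M5
G00 X22.806 Y52.335
M3 S462
G01 X23.461 Y35.020 F1706
G01 X8.138 Y43.111 F1706
G01 X22.806 Y52.335 F1706
M5
G00 X268.867 Y16.737
M3 S462
G01 X261.561 Y16.875 F1706
G01 X258.027 Y23.270 F1706
G01 X261.799 Y29.529 F1706
G01 X269.105 Y29.391 F1706
G01 X272.639 Y22.996 F1706
G01 X268.867 Y16.737 F1706
M5
G00 X0.000 Y0.000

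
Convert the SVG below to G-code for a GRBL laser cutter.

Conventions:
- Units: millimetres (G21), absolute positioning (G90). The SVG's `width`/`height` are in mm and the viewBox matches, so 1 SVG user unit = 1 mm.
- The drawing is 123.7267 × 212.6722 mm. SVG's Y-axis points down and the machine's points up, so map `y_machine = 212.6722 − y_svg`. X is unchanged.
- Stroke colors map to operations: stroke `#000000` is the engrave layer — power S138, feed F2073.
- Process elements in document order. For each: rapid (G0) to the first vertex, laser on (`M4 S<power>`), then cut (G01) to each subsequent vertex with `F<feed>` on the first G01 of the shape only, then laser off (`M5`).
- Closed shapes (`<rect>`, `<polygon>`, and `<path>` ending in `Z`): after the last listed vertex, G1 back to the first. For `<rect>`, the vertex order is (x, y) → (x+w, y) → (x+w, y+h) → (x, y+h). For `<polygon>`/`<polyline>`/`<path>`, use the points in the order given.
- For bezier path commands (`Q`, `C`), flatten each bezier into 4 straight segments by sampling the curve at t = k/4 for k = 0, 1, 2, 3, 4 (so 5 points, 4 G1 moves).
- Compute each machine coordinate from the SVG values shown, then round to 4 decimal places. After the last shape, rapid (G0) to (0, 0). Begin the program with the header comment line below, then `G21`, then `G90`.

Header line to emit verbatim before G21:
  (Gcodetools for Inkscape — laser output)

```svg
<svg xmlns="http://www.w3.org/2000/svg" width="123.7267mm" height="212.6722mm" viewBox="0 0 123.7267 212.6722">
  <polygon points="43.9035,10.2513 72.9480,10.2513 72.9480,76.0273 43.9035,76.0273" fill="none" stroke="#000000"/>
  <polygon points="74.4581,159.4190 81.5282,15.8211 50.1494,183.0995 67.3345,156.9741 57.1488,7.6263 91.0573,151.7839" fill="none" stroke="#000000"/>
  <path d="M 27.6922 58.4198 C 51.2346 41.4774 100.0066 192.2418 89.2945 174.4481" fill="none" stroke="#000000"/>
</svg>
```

viewBox `0 0 123.7267 212.6722` with mm width/height → 1 unit = 1 mm. Flip: y_m = 212.6722 − y_svg.

**Shape 1** — `<polygon>` rectangle, stroke `#000000` → engrave (S138, F2073). Machine vertices: (43.9035,202.4209) → (72.9480,202.4209) → (72.9480,136.6449) → (43.9035,136.6449) → (43.9035,202.4209). Closed: final G1 returns to the first vertex.

**Shape 2** — `<polygon>` closed polygon, stroke `#000000` → engrave (S138, F2073). Machine vertices: (74.4581,53.2532) → (81.5282,196.8511) → (50.1494,29.5727) → (67.3345,55.6981) → (57.1488,205.0459) → (91.0573,60.8883) → (74.4581,53.2532). Closed: final G1 returns to the first vertex.

**Shape 3** — `<path>` cubic bezier, stroke `#000000` → engrave (S138, F2073). Control points (SVG): P0=(27.6922,58.4198), P1=(51.2346,41.4774), P2=(100.0066,192.2418), P3=(89.2945,174.4481); sampled at t=k/4. Machine vertices: (27.6922,154.2524) → (48.7559,140.7683) → (71.3388,95.9190) → (87.4990,51.2293) → (89.2945,38.2241). Open path.

(Gcodetools for Inkscape — laser output)
G21
G90
G0 X43.9035 Y202.4209
M4 S138
G01 X72.9480 Y202.4209 F2073
G01 X72.9480 Y136.6449
G01 X43.9035 Y136.6449
G01 X43.9035 Y202.4209
M5
G0 X74.4581 Y53.2532
M4 S138
G01 X81.5282 Y196.8511 F2073
G01 X50.1494 Y29.5727
G01 X67.3345 Y55.6981
G01 X57.1488 Y205.0459
G01 X91.0573 Y60.8883
G01 X74.4581 Y53.2532
M5
G0 X27.6922 Y154.2524
M4 S138
G01 X48.7559 Y140.7683 F2073
G01 X71.3388 Y95.9190
G01 X87.4990 Y51.2293
G01 X89.2945 Y38.2241
M5
G0 X0.0000 Y0.0000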